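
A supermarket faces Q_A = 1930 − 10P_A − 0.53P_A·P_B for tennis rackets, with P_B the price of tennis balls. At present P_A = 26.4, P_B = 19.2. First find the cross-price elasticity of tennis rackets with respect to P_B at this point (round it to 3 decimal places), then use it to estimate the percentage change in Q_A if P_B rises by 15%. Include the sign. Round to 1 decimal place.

At P_A = 26.4, P_B = 19.2: Q_A = 1397.354.
∂Q_A/∂P_B = -0.53P_A = -13.9920.
ε = (∂Q_A/∂P_B)(P_B/Q_A) = -13.9920 × 19.2/1397.354 ≈ -0.192.
%ΔQ_A ≈ ε × %ΔP_B = -0.192 × (15%) = -2.9%.

-2.9%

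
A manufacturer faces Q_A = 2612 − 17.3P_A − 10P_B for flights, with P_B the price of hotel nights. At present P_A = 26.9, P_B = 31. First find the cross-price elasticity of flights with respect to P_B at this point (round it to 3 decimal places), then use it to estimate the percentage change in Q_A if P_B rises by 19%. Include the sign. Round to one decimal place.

At P_A = 26.9, P_B = 31: Q_A = 1836.63.
∂Q_A/∂P_B = -10.
ε = (∂Q_A/∂P_B)(P_B/Q_A) = -10.0000 × 31/1836.63 ≈ -0.169.
%ΔQ_A ≈ ε × %ΔP_B = -0.169 × (19%) = -3.2%.

-3.2%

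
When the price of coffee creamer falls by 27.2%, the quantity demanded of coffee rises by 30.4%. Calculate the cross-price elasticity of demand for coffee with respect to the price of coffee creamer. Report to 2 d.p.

-1.12

ε = (%ΔQ of coffee) / (%ΔP of coffee creamer) = (30.4%) / (-27.2%) ≈ -1.12.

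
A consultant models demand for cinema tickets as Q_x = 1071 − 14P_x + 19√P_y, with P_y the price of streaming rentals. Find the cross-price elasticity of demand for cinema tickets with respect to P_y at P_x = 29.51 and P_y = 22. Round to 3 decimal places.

At P_x = 29.51 and P_y = 22: Q_x = 746.978.
∂Q_x/∂P_y = 19/(2√P_y) = 19/(2√22) = 2.0254.
ε = (∂Q_x/∂P_y)(P_y/Q_x) = 2.0254 × (22/746.978) ≈ 0.060.
ε > 0: substitutes.

0.060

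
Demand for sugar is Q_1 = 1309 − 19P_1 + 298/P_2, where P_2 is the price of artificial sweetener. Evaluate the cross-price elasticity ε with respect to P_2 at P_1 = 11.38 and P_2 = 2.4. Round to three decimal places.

-0.102

At P_1 = 11.38 and P_2 = 2.4: Q_1 = 1216.947.
∂Q_1/∂P_2 = −298/P_2² = -51.7361.
ε = (∂Q_1/∂P_2)(P_2/Q_1) = -51.7361 × (2.4/1216.947) ≈ -0.102.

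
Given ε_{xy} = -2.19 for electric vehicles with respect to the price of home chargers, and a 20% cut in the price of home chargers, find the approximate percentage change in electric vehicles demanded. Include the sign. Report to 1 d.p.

43.8%

%ΔQ ≈ ε × %ΔP of home chargers = -2.19 × (-20%) = 43.8%.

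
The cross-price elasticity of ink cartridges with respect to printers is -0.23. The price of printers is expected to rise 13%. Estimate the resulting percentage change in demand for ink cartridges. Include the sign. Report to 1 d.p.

%ΔQ ≈ ε × %ΔP of printers = -0.23 × (13%) = -3.0%.
Demand for ink cartridges falls by about 3.0%.

-3.0%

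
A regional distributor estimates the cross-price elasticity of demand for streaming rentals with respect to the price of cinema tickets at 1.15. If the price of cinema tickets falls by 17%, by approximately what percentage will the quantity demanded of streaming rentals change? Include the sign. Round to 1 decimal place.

-19.6%

%ΔQ ≈ ε × %ΔP of cinema tickets = 1.15 × (-17%) = -19.6%.
Demand for streaming rentals falls by about 19.6%.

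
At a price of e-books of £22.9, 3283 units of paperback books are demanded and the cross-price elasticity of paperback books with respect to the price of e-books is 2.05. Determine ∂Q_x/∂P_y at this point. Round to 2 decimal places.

293.89

ε = (∂Q_x/∂P_y)·(P_y/Q_x) ⇒ ∂Q_x/∂P_y = ε·Q_x/P_y = 2.05 × 3283/22.9 ≈ 293.89.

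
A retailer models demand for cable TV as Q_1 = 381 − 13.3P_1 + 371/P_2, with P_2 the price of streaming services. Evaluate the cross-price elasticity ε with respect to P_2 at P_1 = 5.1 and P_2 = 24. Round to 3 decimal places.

At P_1 = 5.1 and P_2 = 24: Q_1 = 328.628.
∂Q_1/∂P_2 = −371/P_2² = -0.6441.
ε = (∂Q_1/∂P_2)(P_2/Q_1) = -0.6441 × (24/328.628) ≈ -0.047.

-0.047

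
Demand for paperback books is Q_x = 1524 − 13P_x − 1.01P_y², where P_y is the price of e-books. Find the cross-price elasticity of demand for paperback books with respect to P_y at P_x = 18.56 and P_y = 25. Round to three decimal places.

At P_x = 18.56 and P_y = 25: Q_x = 651.47.
∂Q_x/∂P_y = -2.02P_y = -2.02(25) = -50.5000.
ε = (∂Q_x/∂P_y)(P_y/Q_x) = -50.5000 × (25/651.47) ≈ -1.938.
ε < 0: complements.

-1.938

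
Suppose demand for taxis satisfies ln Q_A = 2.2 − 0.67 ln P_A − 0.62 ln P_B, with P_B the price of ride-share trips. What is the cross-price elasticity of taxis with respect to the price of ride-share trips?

In a log-linear (constant-elasticity) demand function, the coefficient on ln P_B is the cross-price elasticity.
ε = -0.62. Negative, so taxis and ride-share trips are complements.

-0.62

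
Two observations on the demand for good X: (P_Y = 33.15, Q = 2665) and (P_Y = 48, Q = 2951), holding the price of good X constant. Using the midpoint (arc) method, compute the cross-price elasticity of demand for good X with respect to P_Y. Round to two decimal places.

0.28

ΔQ_X = 2951 − 2665 = 286; ΔP_Y = 48 − 33.15 = 14.85.
Midpoints: Q̄_X = 2808.0, P̄_Y = 40.58.
ε = (ΔQ_X/Q̄_X)/(ΔP_Y/P̄_Y) = (286/2808.0)/(14.85/40.58) ≈ 0.28.
ε > 0: good X and good Y are substitutes.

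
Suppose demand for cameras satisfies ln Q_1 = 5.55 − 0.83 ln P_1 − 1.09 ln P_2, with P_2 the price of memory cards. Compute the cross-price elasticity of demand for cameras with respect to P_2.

In a log-linear (constant-elasticity) demand function, the coefficient on ln P_2 is the cross-price elasticity.
ε = -1.09. Negative, so cameras and memory cards are complements.

-1.09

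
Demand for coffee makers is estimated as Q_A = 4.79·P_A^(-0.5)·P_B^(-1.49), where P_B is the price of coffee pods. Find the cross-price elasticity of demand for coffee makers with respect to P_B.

-1.49

In a log-linear (constant-elasticity) demand function, the coefficient on the exponent of P_B is the cross-price elasticity.
ε = -1.49. Negative, so coffee makers and coffee pods are complements.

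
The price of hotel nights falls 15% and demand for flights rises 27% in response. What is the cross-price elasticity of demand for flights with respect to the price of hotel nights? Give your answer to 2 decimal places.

ε = (%ΔQ of flights) / (%ΔP of hotel nights) = (27%) / (-15%) ≈ -1.80.
Negative cross-price elasticity: complements.

-1.80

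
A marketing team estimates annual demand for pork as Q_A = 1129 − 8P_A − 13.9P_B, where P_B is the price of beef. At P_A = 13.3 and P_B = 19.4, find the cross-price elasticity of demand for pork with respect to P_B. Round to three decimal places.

-0.358

At P_A = 13.3 and P_B = 19.4: Q_A = 752.94.
∂Q_A/∂P_B = -13.9.
ε = (∂Q_A/∂P_B)(P_B/Q_A) = -13.9 × (19.4/752.94) ≈ -0.358.
Since ε < 0, pork and beef are complements.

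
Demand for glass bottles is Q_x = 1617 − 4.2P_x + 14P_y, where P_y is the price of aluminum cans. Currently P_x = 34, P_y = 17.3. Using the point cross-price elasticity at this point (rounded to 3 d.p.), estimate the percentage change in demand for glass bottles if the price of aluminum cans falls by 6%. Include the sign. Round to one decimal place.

-0.8%

At P_x = 34, P_y = 17.3: Q_x = 1716.4.
∂Q_x/∂P_y = 14.
ε = (∂Q_x/∂P_y)(P_y/Q_x) = 14.0000 × 17.3/1716.4 ≈ 0.141.
%ΔQ_x ≈ ε × %ΔP_y = 0.141 × (-6%) = -0.8%.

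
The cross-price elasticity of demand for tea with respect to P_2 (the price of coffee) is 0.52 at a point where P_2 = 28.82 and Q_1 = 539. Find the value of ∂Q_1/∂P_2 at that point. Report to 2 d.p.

ε = (∂Q_1/∂P_2)·(P_2/Q_1) ⇒ ∂Q_1/∂P_2 = ε·Q_1/P_2 = 0.52 × 539/28.82 ≈ 9.73.

9.73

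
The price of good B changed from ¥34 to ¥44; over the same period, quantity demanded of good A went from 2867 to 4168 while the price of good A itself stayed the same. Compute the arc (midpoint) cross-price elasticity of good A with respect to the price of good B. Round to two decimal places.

1.44

ΔQ_A = 4168 − 2867 = 1301; ΔP_B = 44 − 34 = 10.
Midpoints: Q̄_A = 3517.5, P̄_B = 39.00.
ε = (ΔQ_A/Q̄_A)/(ΔP_B/P̄_B) = (1301/3517.5)/(10/39.00) ≈ 1.44.
ε > 0: good A and good B are substitutes.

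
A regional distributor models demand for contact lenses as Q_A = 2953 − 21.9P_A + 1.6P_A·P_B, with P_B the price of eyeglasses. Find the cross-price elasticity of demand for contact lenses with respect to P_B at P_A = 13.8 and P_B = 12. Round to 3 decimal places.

0.091

At P_A = 13.8 and P_B = 12: Q_A = 2915.74.
∂Q_A/∂P_B = 1.6P_A = 1.6(13.8) = 22.0800.
ε = (∂Q_A/∂P_B)(P_B/Q_A) = 22.0800 × (12/2915.74) ≈ 0.091.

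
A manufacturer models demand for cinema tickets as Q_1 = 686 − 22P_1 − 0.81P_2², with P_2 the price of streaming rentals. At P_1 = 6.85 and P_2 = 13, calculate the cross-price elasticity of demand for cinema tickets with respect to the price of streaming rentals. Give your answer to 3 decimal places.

At P_1 = 6.85 and P_2 = 13: Q_1 = 398.41.
∂Q_1/∂P_2 = -1.62P_2 = -1.62(13) = -21.0600.
ε = (∂Q_1/∂P_2)(P_2/Q_1) = -21.0600 × (13/398.41) ≈ -0.687.

-0.687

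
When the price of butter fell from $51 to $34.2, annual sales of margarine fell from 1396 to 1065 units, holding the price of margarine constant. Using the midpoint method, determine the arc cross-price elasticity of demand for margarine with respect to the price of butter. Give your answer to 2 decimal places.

ΔQ_A = 1065 − 1396 = -331; ΔP_B = 34.2 − 51 = -16.8.
Midpoints: Q̄_A = 1230.5, P̄_B = 42.60.
ε = (ΔQ_A/Q̄_A)/(ΔP_B/P̄_B) = (-331/1230.5)/(-16.8/42.60) ≈ 0.68.

0.68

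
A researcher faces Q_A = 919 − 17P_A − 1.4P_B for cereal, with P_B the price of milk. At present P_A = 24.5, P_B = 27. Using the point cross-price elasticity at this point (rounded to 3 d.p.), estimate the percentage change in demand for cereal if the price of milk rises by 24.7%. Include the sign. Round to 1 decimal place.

-2.0%

At P_A = 24.5, P_B = 27: Q_A = 464.7.
∂Q_A/∂P_B = -1.4.
ε = (∂Q_A/∂P_B)(P_B/Q_A) = -1.4000 × 27/464.7 ≈ -0.081.
%ΔQ_A ≈ ε × %ΔP_B = -0.081 × (24.7%) = -2.0%.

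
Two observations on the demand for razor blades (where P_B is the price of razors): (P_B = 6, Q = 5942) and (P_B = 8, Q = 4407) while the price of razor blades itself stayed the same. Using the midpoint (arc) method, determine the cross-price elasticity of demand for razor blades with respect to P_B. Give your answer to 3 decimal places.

-1.038

ΔQ_A = 4407 − 5942 = -1535; ΔP_B = 8 − 6 = 2.
Midpoints: Q̄_A = 5174.5, P̄_B = 7.00.
ε = (ΔQ_A/Q̄_A)/(ΔP_B/P̄_B) = (-1535/5174.5)/(2/7.00) ≈ -1.038.
ε < 0: razor blades and razors are complements.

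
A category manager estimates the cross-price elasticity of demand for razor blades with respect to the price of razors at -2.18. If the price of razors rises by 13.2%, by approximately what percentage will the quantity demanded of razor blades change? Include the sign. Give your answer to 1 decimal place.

-28.8%

%ΔQ ≈ ε × %ΔP of razors = -2.18 × (13.2%) = -28.8%.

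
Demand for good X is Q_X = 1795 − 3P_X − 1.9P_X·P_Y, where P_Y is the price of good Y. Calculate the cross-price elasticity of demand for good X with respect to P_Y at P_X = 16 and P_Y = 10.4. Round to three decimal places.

-0.221

At P_X = 16 and P_Y = 10.4: Q_X = 1430.84.
∂Q_X/∂P_Y = -1.9P_X = -1.9(16) = -30.4000.
ε = (∂Q_X/∂P_Y)(P_Y/Q_X) = -30.4000 × (10.4/1430.84) ≈ -0.221.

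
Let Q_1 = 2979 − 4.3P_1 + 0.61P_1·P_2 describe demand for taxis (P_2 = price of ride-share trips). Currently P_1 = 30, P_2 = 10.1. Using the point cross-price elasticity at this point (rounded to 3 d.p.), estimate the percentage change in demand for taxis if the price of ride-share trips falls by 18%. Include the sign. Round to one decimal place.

-1.1%

At P_1 = 30, P_2 = 10.1: Q_1 = 3034.83.
∂Q_1/∂P_2 = 0.61P_1 = 18.3000.
ε = (∂Q_1/∂P_2)(P_2/Q_1) = 18.3000 × 10.1/3034.83 ≈ 0.061.
%ΔQ_1 ≈ ε × %ΔP_2 = 0.061 × (-18%) = -1.1%.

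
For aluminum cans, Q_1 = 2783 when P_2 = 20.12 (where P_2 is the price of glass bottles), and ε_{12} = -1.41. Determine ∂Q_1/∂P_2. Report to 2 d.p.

ε = (∂Q_1/∂P_2)·(P_2/Q_1) ⇒ ∂Q_1/∂P_2 = ε·Q_1/P_2 = -1.41 × 2783/20.12 ≈ -195.03.

-195.03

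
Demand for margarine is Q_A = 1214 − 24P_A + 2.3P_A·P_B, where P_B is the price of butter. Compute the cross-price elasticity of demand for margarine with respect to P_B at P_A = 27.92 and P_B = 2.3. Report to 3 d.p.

0.214

At P_A = 27.92 and P_B = 2.3: Q_A = 691.617.
∂Q_A/∂P_B = 2.3P_A = 2.3(27.92) = 64.2160.
ε = (∂Q_A/∂P_B)(P_B/Q_A) = 64.2160 × (2.3/691.617) ≈ 0.214.
ε > 0: substitutes.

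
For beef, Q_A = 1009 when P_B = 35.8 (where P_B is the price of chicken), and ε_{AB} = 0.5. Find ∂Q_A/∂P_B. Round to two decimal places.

ε = (∂Q_A/∂P_B)·(P_B/Q_A) ⇒ ∂Q_A/∂P_B = ε·Q_A/P_B = 0.5 × 1009/35.8 ≈ 14.09.

14.09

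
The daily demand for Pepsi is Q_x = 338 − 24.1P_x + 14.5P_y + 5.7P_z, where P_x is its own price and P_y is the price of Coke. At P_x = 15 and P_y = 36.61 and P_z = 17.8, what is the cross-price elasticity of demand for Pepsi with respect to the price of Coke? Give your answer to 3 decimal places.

0.872

At P_x = 15 and P_y = 36.61 and P_z = 17.8: Q_x = 608.805.
∂Q_x/∂P_y = 14.5.
ε = (∂Q_x/∂P_y)(P_y/Q_x) = 14.5 × (36.61/608.805) ≈ 0.872.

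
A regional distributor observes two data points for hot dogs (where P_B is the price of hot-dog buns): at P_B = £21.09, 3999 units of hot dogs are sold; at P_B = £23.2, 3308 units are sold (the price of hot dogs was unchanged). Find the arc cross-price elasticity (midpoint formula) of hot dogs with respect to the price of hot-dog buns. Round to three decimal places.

-1.985

ΔQ_A = 3308 − 3999 = -691; ΔP_B = 23.2 − 21.09 = 2.11.
Midpoints: Q̄_A = 3653.5, P̄_B = 22.14.
ε = (ΔQ_A/Q̄_A)/(ΔP_B/P̄_B) = (-691/3653.5)/(2.11/22.14) ≈ -1.985.
ε < 0: hot dogs and hot-dog buns are complements.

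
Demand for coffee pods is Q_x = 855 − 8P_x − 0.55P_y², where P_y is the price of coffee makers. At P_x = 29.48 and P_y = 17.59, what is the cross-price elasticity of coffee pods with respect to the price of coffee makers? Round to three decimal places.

At P_x = 29.48 and P_y = 17.59: Q_x = 448.986.
∂Q_x/∂P_y = -1.1P_y = -1.1(17.59) = -19.3490.
ε = (∂Q_x/∂P_y)(P_y/Q_x) = -19.3490 × (17.59/448.986) ≈ -0.758.
ε < 0: complements.

-0.758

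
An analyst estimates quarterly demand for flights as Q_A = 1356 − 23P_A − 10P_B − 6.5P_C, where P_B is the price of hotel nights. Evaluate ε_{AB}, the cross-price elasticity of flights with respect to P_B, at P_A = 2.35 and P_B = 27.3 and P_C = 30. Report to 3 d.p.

At P_A = 2.35 and P_B = 27.3 and P_C = 30: Q_A = 833.95.
∂Q_A/∂P_B = -10.
ε = (∂Q_A/∂P_B)(P_B/Q_A) = -10 × (27.3/833.95) ≈ -0.327.

-0.327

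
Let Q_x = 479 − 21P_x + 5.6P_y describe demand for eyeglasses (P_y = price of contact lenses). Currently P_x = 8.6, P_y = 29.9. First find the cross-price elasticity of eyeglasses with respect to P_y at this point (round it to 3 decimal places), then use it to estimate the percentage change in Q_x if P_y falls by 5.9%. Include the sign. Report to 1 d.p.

At P_x = 8.6, P_y = 29.9: Q_x = 465.84.
∂Q_x/∂P_y = 5.6.
ε = (∂Q_x/∂P_y)(P_y/Q_x) = 5.6000 × 29.9/465.84 ≈ 0.359.
%ΔQ_x ≈ ε × %ΔP_y = 0.359 × (-5.9%) = -2.1%.

-2.1%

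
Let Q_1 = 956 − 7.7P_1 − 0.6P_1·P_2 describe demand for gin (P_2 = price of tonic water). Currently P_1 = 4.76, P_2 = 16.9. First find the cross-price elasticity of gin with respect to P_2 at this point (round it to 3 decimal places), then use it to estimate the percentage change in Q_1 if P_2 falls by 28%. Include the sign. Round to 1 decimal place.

At P_1 = 4.76, P_2 = 16.9: Q_1 = 871.082.
∂Q_1/∂P_2 = -0.6P_1 = -2.8560.
ε = (∂Q_1/∂P_2)(P_2/Q_1) = -2.8560 × 16.9/871.082 ≈ -0.055.
%ΔQ_1 ≈ ε × %ΔP_2 = -0.055 × (-28%) = 1.5%.

1.5%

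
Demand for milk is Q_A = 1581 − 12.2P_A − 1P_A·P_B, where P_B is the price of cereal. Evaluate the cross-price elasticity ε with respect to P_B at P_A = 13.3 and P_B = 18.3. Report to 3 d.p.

At P_A = 13.3 and P_B = 18.3: Q_A = 1175.35.
∂Q_A/∂P_B = -1P_A = -1(13.3) = -13.3000.
ε = (∂Q_A/∂P_B)(P_B/Q_A) = -13.3000 × (18.3/1175.35) ≈ -0.207.
ε < 0: complements.

-0.207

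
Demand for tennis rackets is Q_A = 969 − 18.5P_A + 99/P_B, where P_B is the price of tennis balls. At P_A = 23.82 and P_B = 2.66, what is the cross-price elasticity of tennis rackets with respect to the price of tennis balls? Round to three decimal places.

At P_A = 23.82 and P_B = 2.66: Q_A = 565.548.
∂Q_A/∂P_B = −99/P_B² = -13.9917.
ε = (∂Q_A/∂P_B)(P_B/Q_A) = -13.9917 × (2.66/565.548) ≈ -0.066.
ε < 0: complements.

-0.066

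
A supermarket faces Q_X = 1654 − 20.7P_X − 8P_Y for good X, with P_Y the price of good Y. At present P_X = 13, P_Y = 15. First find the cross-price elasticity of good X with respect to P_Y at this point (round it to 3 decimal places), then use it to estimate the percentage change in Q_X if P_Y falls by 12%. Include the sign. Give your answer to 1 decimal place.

At P_X = 13, P_Y = 15: Q_X = 1264.9.
∂Q_X/∂P_Y = -8.
ε = (∂Q_X/∂P_Y)(P_Y/Q_X) = -8.0000 × 15/1264.9 ≈ -0.095.
%ΔQ_X ≈ ε × %ΔP_Y = -0.095 × (-12%) = 1.1%.

1.1%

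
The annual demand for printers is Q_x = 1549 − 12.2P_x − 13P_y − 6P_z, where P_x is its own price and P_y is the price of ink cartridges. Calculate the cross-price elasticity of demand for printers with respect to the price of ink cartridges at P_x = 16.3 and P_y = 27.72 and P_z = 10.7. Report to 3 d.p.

-0.389

At P_x = 16.3 and P_y = 27.72 and P_z = 10.7: Q_x = 925.58.
∂Q_x/∂P_y = -13.
ε = (∂Q_x/∂P_y)(P_y/Q_x) = -13 × (27.72/925.58) ≈ -0.389.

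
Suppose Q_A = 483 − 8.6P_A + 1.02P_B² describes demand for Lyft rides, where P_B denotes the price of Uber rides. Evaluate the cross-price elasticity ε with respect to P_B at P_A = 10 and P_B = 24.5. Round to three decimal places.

1.213

At P_A = 10 and P_B = 24.5: Q_A = 1009.255.
∂Q_A/∂P_B = 2.04P_B = 2.04(24.5) = 49.9800.
ε = (∂Q_A/∂P_B)(P_B/Q_A) = 49.9800 × (24.5/1009.255) ≈ 1.213.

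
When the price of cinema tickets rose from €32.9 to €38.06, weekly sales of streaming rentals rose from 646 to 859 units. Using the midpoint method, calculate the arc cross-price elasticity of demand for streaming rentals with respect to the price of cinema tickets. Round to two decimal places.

1.95

ΔQ_A = 859 − 646 = 213; ΔP_B = 38.06 − 32.9 = 5.16.
Midpoints: Q̄_A = 752.5, P̄_B = 35.48.
ε = (ΔQ_A/Q̄_A)/(ΔP_B/P̄_B) = (213/752.5)/(5.16/35.48) ≈ 1.95.
ε > 0: streaming rentals and cinema tickets are substitutes.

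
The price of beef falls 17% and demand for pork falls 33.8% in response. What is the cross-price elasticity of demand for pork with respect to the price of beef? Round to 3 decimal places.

ε = (%ΔQ of pork) / (%ΔP of beef) = (-33.8%) / (-17%) ≈ 1.988.

1.988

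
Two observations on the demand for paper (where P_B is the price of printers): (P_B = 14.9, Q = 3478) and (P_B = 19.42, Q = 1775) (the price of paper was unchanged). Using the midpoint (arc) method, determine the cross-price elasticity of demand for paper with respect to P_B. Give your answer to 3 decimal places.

ΔQ_A = 1775 − 3478 = -1703; ΔP_B = 19.42 − 14.9 = 4.52.
Midpoints: Q̄_A = 2626.5, P̄_B = 17.16.
ε = (ΔQ_A/Q̄_A)/(ΔP_B/P̄_B) = (-1703/2626.5)/(4.52/17.16) ≈ -2.462.

-2.462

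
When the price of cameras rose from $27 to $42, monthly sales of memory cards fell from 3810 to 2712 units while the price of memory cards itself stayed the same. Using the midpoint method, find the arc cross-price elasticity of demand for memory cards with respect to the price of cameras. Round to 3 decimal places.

ΔQ_A = 2712 − 3810 = -1098; ΔP_B = 42 − 27 = 15.
Midpoints: Q̄_A = 3261.0, P̄_B = 34.50.
ε = (ΔQ_A/Q̄_A)/(ΔP_B/P̄_B) = (-1098/3261.0)/(15/34.50) ≈ -0.774.

-0.774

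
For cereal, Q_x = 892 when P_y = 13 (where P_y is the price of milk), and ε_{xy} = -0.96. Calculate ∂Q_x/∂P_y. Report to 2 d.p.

ε = (∂Q_x/∂P_y)·(P_y/Q_x) ⇒ ∂Q_x/∂P_y = ε·Q_x/P_y = -0.96 × 892/13 ≈ -65.87.

-65.87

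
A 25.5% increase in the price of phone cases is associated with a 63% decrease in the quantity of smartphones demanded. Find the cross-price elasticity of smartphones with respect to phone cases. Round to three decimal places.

ε = (%ΔQ of smartphones) / (%ΔP of phone cases) = (-63%) / (25.5%) ≈ -2.471.
Negative cross-price elasticity: complements.

-2.471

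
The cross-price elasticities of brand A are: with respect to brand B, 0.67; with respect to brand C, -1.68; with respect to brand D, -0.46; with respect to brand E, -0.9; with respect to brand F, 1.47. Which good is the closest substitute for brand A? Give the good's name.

Substitutes have ε > 0. Among the positive values, 1.47 (brand F) is largest.

brand F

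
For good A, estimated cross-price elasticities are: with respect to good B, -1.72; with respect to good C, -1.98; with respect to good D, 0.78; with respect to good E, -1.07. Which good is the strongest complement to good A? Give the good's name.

Complements have ε < 0. The most negative value is -1.98 (good C).

good C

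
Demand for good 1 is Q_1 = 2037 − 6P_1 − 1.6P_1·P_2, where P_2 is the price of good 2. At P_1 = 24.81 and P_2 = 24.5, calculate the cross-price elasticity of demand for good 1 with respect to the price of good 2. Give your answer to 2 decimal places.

-1.06

At P_1 = 24.81 and P_2 = 24.5: Q_1 = 915.588.
∂Q_1/∂P_2 = -1.6P_1 = -1.6(24.81) = -39.6960.
ε = (∂Q_1/∂P_2)(P_2/Q_1) = -39.6960 × (24.5/915.588) ≈ -1.06.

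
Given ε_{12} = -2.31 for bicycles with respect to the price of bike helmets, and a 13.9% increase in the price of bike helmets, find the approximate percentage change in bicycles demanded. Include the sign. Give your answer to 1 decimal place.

-32.1%

%ΔQ ≈ ε × %ΔP of bike helmets = -2.31 × (13.9%) = -32.1%.
Demand for bicycles falls by about 32.1%.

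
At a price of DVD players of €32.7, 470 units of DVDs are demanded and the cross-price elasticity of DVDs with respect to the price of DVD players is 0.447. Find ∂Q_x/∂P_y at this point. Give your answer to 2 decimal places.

6.42

ε = (∂Q_x/∂P_y)·(P_y/Q_x) ⇒ ∂Q_x/∂P_y = ε·Q_x/P_y = 0.447 × 470/32.7 ≈ 6.42.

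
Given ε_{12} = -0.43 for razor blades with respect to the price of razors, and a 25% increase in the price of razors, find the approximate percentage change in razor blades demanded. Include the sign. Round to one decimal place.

-10.8%

%ΔQ ≈ ε × %ΔP of razors = -0.43 × (25%) = -10.8%.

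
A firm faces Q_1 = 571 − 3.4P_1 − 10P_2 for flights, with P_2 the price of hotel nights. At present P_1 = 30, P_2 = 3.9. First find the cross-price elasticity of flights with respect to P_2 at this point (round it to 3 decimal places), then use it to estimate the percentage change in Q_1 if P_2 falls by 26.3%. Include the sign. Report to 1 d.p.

2.4%

At P_1 = 30, P_2 = 3.9: Q_1 = 430.
∂Q_1/∂P_2 = -10.
ε = (∂Q_1/∂P_2)(P_2/Q_1) = -10.0000 × 3.9/430 ≈ -0.091.
%ΔQ_1 ≈ ε × %ΔP_2 = -0.091 × (-26.3%) = 2.4%.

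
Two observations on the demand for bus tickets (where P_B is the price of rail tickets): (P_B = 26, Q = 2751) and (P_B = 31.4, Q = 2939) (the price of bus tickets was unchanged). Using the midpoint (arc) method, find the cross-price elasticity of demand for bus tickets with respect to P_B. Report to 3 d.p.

ΔQ_A = 2939 − 2751 = 188; ΔP_B = 31.4 − 26 = 5.4.
Midpoints: Q̄_A = 2845.0, P̄_B = 28.70.
ε = (ΔQ_A/Q̄_A)/(ΔP_B/P̄_B) = (188/2845.0)/(5.4/28.70) ≈ 0.351.
ε > 0: bus tickets and rail tickets are substitutes.

0.351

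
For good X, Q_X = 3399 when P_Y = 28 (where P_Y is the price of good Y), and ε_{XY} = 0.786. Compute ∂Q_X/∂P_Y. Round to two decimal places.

95.41

ε = (∂Q_X/∂P_Y)·(P_Y/Q_X) ⇒ ∂Q_X/∂P_Y = ε·Q_X/P_Y = 0.786 × 3399/28 ≈ 95.41.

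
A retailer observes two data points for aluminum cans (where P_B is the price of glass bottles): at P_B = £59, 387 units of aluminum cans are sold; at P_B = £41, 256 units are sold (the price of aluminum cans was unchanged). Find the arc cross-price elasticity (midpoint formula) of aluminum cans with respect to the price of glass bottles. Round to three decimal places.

ΔQ_A = 256 − 387 = -131; ΔP_B = 41 − 59 = -18.
Midpoints: Q̄_A = 321.5, P̄_B = 50.00.
ε = (ΔQ_A/Q̄_A)/(ΔP_B/P̄_B) = (-131/321.5)/(-18/50.00) ≈ 1.132.

1.132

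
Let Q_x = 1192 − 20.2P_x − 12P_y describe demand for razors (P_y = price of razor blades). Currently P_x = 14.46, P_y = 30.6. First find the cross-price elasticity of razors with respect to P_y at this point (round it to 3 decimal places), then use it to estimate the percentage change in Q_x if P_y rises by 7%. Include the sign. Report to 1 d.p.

-4.8%

At P_x = 14.46, P_y = 30.6: Q_x = 532.708.
∂Q_x/∂P_y = -12.
ε = (∂Q_x/∂P_y)(P_y/Q_x) = -12.0000 × 30.6/532.708 ≈ -0.689.
%ΔQ_x ≈ ε × %ΔP_y = -0.689 × (7%) = -4.8%.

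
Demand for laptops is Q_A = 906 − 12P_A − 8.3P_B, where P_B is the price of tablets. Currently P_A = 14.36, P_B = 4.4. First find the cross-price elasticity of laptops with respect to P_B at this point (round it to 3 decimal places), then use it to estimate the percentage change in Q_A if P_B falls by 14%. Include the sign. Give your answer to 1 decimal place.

At P_A = 14.36, P_B = 4.4: Q_A = 697.16.
∂Q_A/∂P_B = -8.3.
ε = (∂Q_A/∂P_B)(P_B/Q_A) = -8.3000 × 4.4/697.16 ≈ -0.052.
%ΔQ_A ≈ ε × %ΔP_B = -0.052 × (-14%) = 0.7%.

0.7%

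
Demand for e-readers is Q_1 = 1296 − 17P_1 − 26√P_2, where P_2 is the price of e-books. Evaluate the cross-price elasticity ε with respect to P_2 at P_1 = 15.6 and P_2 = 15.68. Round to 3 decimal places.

At P_1 = 15.6 and P_2 = 15.68: Q_1 = 927.845.
∂Q_1/∂P_2 = -26/(2√P_2) = -26/(2√15.68) = -3.2830.
ε = (∂Q_1/∂P_2)(P_2/Q_1) = -3.2830 × (15.68/927.845) ≈ -0.055.

-0.055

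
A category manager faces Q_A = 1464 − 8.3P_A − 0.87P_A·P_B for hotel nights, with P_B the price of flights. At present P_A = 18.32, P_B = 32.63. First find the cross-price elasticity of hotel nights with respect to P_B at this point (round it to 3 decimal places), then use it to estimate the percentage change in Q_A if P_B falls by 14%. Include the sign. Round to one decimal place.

At P_A = 18.32, P_B = 32.63: Q_A = 791.874.
∂Q_A/∂P_B = -0.87P_A = -15.9384.
ε = (∂Q_A/∂P_B)(P_B/Q_A) = -15.9384 × 32.63/791.874 ≈ -0.657.
%ΔQ_A ≈ ε × %ΔP_B = -0.657 × (-14%) = 9.2%.

9.2%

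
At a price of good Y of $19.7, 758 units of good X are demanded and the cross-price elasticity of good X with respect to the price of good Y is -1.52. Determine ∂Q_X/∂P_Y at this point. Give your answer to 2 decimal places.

ε = (∂Q_X/∂P_Y)·(P_Y/Q_X) ⇒ ∂Q_X/∂P_Y = ε·Q_X/P_Y = -1.52 × 758/19.7 ≈ -58.49.

-58.49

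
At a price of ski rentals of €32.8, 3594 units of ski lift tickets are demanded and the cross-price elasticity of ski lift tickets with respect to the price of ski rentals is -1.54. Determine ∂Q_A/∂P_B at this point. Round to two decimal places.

-168.74

ε = (∂Q_A/∂P_B)·(P_B/Q_A) ⇒ ∂Q_A/∂P_B = ε·Q_A/P_B = -1.54 × 3594/32.8 ≈ -168.74.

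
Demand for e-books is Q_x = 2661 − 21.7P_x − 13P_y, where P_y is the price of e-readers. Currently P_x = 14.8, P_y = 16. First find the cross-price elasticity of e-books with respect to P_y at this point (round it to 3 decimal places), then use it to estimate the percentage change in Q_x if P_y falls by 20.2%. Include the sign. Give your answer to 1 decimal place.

At P_x = 14.8, P_y = 16: Q_x = 2131.84.
∂Q_x/∂P_y = -13.
ε = (∂Q_x/∂P_y)(P_y/Q_x) = -13.0000 × 16/2131.84 ≈ -0.098.
%ΔQ_x ≈ ε × %ΔP_y = -0.098 × (-20.2%) = 2.0%.

2.0%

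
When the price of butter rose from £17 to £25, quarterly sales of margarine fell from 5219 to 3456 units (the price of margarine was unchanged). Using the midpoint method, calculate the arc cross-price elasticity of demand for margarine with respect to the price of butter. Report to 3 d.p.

ΔQ_A = 3456 − 5219 = -1763; ΔP_B = 25 − 17 = 8.
Midpoints: Q̄_A = 4337.5, P̄_B = 21.00.
ε = (ΔQ_A/Q̄_A)/(ΔP_B/P̄_B) = (-1763/4337.5)/(8/21.00) ≈ -1.067.
ε < 0: margarine and butter are complements.

-1.067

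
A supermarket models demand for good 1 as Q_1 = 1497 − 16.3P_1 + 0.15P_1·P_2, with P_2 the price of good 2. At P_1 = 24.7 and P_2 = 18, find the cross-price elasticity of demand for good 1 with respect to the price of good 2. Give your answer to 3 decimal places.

0.057

At P_1 = 24.7 and P_2 = 18: Q_1 = 1161.08.
∂Q_1/∂P_2 = 0.15P_1 = 0.15(24.7) = 3.7050.
ε = (∂Q_1/∂P_2)(P_2/Q_1) = 3.7050 × (18/1161.08) ≈ 0.057.
ε > 0: substitutes.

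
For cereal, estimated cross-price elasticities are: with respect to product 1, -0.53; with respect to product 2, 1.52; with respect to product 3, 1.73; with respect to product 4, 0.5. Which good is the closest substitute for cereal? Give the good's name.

Substitutes have ε > 0. Among the positive values, 1.73 (product 3) is largest.

product 3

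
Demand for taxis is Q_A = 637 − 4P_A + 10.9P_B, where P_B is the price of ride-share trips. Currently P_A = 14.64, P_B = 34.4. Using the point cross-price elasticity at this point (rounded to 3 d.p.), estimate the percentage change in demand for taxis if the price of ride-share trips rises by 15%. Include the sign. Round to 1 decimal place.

5.9%

At P_A = 14.64, P_B = 34.4: Q_A = 953.4.
∂Q_A/∂P_B = 10.9.
ε = (∂Q_A/∂P_B)(P_B/Q_A) = 10.9000 × 34.4/953.4 ≈ 0.393.
%ΔQ_A ≈ ε × %ΔP_B = 0.393 × (15%) = 5.9%.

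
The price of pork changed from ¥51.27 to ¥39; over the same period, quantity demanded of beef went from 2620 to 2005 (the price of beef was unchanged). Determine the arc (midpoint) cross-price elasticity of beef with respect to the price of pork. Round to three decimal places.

0.978

ΔQ_A = 2005 − 2620 = -615; ΔP_B = 39 − 51.27 = -12.27.
Midpoints: Q̄_A = 2312.5, P̄_B = 45.14.
ε = (ΔQ_A/Q̄_A)/(ΔP_B/P̄_B) = (-615/2312.5)/(-12.27/45.14) ≈ 0.978.
ε > 0: beef and pork are substitutes.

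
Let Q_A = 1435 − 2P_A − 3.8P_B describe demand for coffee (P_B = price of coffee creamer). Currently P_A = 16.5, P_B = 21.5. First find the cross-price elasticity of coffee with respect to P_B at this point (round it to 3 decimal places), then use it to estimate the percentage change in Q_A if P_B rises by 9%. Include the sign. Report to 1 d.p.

At P_A = 16.5, P_B = 21.5: Q_A = 1320.3.
∂Q_A/∂P_B = -3.8.
ε = (∂Q_A/∂P_B)(P_B/Q_A) = -3.8000 × 21.5/1320.3 ≈ -0.062.
%ΔQ_A ≈ ε × %ΔP_B = -0.062 × (9%) = -0.6%.

-0.6%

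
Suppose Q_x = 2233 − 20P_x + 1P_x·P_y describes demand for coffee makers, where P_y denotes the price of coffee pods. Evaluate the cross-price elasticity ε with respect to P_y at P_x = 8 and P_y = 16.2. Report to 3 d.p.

0.059

At P_x = 8 and P_y = 16.2: Q_x = 2202.6.
∂Q_x/∂P_y = 1P_x = 1(8) = 8.0000.
ε = (∂Q_x/∂P_y)(P_y/Q_x) = 8.0000 × (16.2/2202.6) ≈ 0.059.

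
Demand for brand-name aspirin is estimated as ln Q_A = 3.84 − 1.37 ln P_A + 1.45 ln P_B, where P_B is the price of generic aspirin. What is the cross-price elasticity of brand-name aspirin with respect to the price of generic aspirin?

In a log-linear (constant-elasticity) demand function, the coefficient on ln P_B is the cross-price elasticity.
ε = 1.45. Positive, so brand-name aspirin and generic aspirin are substitutes.

1.45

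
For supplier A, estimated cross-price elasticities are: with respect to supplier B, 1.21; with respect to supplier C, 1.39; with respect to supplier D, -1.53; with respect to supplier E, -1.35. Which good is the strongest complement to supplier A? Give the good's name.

Complements have ε < 0. The most negative value is -1.53 (supplier D).

supplier D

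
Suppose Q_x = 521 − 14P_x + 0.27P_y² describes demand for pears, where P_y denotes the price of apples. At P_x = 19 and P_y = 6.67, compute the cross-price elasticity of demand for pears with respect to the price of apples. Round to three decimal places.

0.090

At P_x = 19 and P_y = 6.67: Q_x = 267.012.
∂Q_x/∂P_y = 0.54P_y = 0.54(6.67) = 3.6018.
ε = (∂Q_x/∂P_y)(P_y/Q_x) = 3.6018 × (6.67/267.012) ≈ 0.090.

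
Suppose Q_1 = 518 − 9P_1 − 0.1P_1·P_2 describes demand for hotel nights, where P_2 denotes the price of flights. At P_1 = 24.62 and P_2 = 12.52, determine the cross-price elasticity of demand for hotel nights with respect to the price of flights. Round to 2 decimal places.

At P_1 = 24.62 and P_2 = 12.52: Q_1 = 265.596.
∂Q_1/∂P_2 = -0.1P_1 = -0.1(24.62) = -2.4620.
ε = (∂Q_1/∂P_2)(P_2/Q_1) = -2.4620 × (12.52/265.596) ≈ -0.12.
ε < 0: complements.

-0.12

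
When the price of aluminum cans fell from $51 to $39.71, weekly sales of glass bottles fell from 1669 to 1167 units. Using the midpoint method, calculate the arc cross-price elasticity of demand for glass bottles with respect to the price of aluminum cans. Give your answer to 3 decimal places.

ΔQ_A = 1167 − 1669 = -502; ΔP_B = 39.71 − 51 = -11.29.
Midpoints: Q̄_A = 1418.0, P̄_B = 45.36.
ε = (ΔQ_A/Q̄_A)/(ΔP_B/P̄_B) = (-502/1418.0)/(-11.29/45.36) ≈ 1.422.

1.422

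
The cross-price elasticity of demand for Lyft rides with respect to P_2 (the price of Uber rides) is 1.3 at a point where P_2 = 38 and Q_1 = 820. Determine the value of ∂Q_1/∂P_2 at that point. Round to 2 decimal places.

ε = (∂Q_1/∂P_2)·(P_2/Q_1) ⇒ ∂Q_1/∂P_2 = ε·Q_1/P_2 = 1.3 × 820/38 ≈ 28.05.

28.05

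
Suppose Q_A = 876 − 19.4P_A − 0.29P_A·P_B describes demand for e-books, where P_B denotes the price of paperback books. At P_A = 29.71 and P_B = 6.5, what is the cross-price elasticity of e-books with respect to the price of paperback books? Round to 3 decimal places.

At P_A = 29.71 and P_B = 6.5: Q_A = 243.623.
∂Q_A/∂P_B = -0.29P_A = -0.29(29.71) = -8.6159.
ε = (∂Q_A/∂P_B)(P_B/Q_A) = -8.6159 × (6.5/243.623) ≈ -0.230.

-0.230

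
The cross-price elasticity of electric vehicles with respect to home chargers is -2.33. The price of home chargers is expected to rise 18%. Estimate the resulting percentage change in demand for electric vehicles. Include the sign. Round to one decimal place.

%ΔQ ≈ ε × %ΔP of home chargers = -2.33 × (18%) = -41.9%.
Demand for electric vehicles falls by about 41.9%.

-41.9%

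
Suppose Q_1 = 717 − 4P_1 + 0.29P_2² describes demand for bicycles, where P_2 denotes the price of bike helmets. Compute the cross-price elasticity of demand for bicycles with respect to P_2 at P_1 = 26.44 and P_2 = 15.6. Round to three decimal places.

0.207

At P_1 = 26.44 and P_2 = 15.6: Q_1 = 681.814.
∂Q_1/∂P_2 = 0.58P_2 = 0.58(15.6) = 9.0480.
ε = (∂Q_1/∂P_2)(P_2/Q_1) = 9.0480 × (15.6/681.814) ≈ 0.207.
ε > 0: substitutes.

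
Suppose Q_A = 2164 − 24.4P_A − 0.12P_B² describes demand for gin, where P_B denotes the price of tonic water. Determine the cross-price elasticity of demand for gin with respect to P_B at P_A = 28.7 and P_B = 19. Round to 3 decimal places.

-0.061

At P_A = 28.7 and P_B = 19: Q_A = 1420.4.
∂Q_A/∂P_B = -0.24P_B = -0.24(19) = -4.5600.
ε = (∂Q_A/∂P_B)(P_B/Q_A) = -4.5600 × (19/1420.4) ≈ -0.061.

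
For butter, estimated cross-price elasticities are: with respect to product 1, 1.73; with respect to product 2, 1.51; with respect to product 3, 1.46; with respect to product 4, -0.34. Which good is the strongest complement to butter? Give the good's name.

Complements have ε < 0. The most negative value is -0.34 (product 4).

product 4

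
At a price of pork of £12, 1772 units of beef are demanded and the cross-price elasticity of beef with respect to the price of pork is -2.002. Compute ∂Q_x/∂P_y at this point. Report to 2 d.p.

-295.63

ε = (∂Q_x/∂P_y)·(P_y/Q_x) ⇒ ∂Q_x/∂P_y = ε·Q_x/P_y = -2.002 × 1772/12 ≈ -295.63.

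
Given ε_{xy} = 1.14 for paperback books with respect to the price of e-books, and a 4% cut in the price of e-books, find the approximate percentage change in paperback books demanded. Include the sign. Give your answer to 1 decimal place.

-4.6%

%ΔQ ≈ ε × %ΔP of e-books = 1.14 × (-4%) = -4.6%.
Demand for paperback books falls by about 4.6%.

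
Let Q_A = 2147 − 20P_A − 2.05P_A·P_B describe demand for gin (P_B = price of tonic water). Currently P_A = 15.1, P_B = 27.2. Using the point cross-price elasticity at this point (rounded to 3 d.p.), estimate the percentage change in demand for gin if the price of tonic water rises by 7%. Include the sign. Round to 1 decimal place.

-5.9%

At P_A = 15.1, P_B = 27.2: Q_A = 1003.024.
∂Q_A/∂P_B = -2.05P_A = -30.9550.
ε = (∂Q_A/∂P_B)(P_B/Q_A) = -30.9550 × 27.2/1003.024 ≈ -0.839.
%ΔQ_A ≈ ε × %ΔP_B = -0.839 × (7%) = -5.9%.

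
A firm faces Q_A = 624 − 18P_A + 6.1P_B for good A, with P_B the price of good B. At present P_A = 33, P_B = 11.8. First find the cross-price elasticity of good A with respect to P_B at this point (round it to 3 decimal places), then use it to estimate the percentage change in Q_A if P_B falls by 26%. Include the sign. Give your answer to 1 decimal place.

-18.4%

At P_A = 33, P_B = 11.8: Q_A = 101.98.
∂Q_A/∂P_B = 6.1.
ε = (∂Q_A/∂P_B)(P_B/Q_A) = 6.1000 × 11.8/101.98 ≈ 0.706.
%ΔQ_A ≈ ε × %ΔP_B = 0.706 × (-26%) = -18.4%.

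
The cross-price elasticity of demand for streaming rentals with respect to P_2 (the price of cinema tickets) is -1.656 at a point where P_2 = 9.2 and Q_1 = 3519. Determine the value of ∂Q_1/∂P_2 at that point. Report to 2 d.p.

ε = (∂Q_1/∂P_2)·(P_2/Q_1) ⇒ ∂Q_1/∂P_2 = ε·Q_1/P_2 = -1.656 × 3519/9.2 ≈ -633.42.

-633.42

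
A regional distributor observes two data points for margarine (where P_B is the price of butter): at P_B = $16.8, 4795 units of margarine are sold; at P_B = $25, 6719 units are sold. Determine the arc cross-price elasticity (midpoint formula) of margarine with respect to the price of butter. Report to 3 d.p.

ΔQ_A = 6719 − 4795 = 1924; ΔP_B = 25 − 16.8 = 8.2.
Midpoints: Q̄_A = 5757.0, P̄_B = 20.90.
ε = (ΔQ_A/Q̄_A)/(ΔP_B/P̄_B) = (1924/5757.0)/(8.2/20.90) ≈ 0.852.

0.852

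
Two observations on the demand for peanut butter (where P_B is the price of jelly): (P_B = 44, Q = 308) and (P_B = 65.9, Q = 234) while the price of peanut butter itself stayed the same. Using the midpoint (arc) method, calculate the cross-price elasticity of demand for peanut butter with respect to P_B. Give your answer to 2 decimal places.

ΔQ_A = 234 − 308 = -74; ΔP_B = 65.9 − 44 = 21.9.
Midpoints: Q̄_A = 271.0, P̄_B = 54.95.
ε = (ΔQ_A/Q̄_A)/(ΔP_B/P̄_B) = (-74/271.0)/(21.9/54.95) ≈ -0.69.

-0.69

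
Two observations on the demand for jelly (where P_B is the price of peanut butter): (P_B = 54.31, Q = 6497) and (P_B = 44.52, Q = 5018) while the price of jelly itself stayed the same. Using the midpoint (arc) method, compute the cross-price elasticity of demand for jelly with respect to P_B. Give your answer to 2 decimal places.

ΔQ_A = 5018 − 6497 = -1479; ΔP_B = 44.52 − 54.31 = -9.79.
Midpoints: Q̄_A = 5757.5, P̄_B = 49.42.
ε = (ΔQ_A/Q̄_A)/(ΔP_B/P̄_B) = (-1479/5757.5)/(-9.79/49.42) ≈ 1.30.

1.30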